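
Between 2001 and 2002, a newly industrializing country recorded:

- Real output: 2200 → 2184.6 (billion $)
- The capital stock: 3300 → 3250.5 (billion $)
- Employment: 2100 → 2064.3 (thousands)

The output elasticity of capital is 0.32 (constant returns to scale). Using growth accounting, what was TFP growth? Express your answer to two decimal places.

0.94%

Real output growth = (2184.6 − 2200) / 2200 = -0.7%.
The capital stock growth = (3250.5 − 3300) / 3300 = -1.5%.
Employment growth = (2064.3 − 2100) / 2100 = -1.7%.
Labor's share = 1 − 0.32 = 0.68.
The capital stock: 0.32 × (-1.5) = -0.48 pp.
Employment: 0.68 × (-1.7) = -1.156 pp.
TFP growth = -0.7 + 1.636 = 0.936%.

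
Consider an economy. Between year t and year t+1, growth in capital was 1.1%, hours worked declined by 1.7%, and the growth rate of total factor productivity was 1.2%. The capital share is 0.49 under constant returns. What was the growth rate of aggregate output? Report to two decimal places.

0.87%

Labor's share = 1 − 0.49 = 0.51.
Capital: 0.49 × 1.1 = 0.539 pp.
Hours worked: 0.51 × (-1.7) = -0.867 pp.
Output growth = 1.2 + (-0.328) = 0.872%.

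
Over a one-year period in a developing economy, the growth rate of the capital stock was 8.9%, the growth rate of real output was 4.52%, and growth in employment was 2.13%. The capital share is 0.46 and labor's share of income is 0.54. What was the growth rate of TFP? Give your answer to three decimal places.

Labor's share = 1 − 0.46 = 0.54.
The capital stock: 0.46 × 8.9 = 4.094 pp.
Employment: 0.54 × 2.13 = 1.1502 pp.
TFP growth = 4.52 − 5.2442 = -0.7242%.

-0.724%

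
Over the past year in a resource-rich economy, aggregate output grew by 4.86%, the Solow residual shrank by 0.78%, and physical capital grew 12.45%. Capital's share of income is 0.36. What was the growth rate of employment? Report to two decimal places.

Labor's share = 1 − 0.36 = 0.64.
gY = gA + 0.36×12.45 + 0.64×g.
0.64×g = 4.86 + 0.78 − 4.482 = 1.158.
g = 1.158 / 0.64 = 1.8094%.

1.81%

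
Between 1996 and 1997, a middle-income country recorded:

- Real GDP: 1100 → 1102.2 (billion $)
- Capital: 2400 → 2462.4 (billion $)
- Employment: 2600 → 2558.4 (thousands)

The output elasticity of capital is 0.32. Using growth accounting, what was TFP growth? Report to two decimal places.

0.46%

Real GDP growth = (1102.2 − 1100) / 1100 = 0.2%.
Capital growth = (2462.4 − 2400) / 2400 = 2.6%.
Employment growth = (2558.4 − 2600) / 2600 = -1.6%.
Labor's share = 1 − 0.32 = 0.68.
Capital: 0.32 × 2.6 = 0.832 pp.
Employment: 0.68 × (-1.6) = -1.088 pp.
TFP growth = 0.2 + 0.256 = 0.456%.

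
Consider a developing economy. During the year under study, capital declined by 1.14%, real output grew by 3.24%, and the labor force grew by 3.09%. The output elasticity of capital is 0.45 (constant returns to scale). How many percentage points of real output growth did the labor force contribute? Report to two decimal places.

1.70

Labor's share = 1 − 0.45 = 0.55.
Contribution = share × growth = 0.55 × 3.09 = 1.6995 pp.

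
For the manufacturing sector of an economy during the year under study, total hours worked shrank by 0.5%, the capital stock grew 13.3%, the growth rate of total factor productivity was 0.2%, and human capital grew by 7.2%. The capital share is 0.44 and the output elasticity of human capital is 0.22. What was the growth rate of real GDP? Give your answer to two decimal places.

Labor's share = 1 − 0.44 − 0.22 = 0.34.
The capital stock: 0.44 × 13.3 = 5.852 pp.
Human capital: 0.22 × 7.2 = 1.584 pp.
Total hours worked: 0.34 × (-0.5) = -0.17 pp.
Output growth = 0.2 + 7.266 = 7.466%.

7.47%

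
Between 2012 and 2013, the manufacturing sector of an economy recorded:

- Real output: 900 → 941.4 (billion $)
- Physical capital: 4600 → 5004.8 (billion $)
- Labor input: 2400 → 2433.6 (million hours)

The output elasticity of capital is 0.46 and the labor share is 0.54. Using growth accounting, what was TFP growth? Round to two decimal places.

-0.20%

Real output growth = (941.4 − 900) / 900 = 4.6%.
Physical capital growth = (5004.8 − 4600) / 4600 = 8.8%.
Labor input growth = (2433.6 − 2400) / 2400 = 1.4%.
Labor's share = 1 − 0.46 = 0.54.
Physical capital: 0.46 × 8.8 = 4.048 pp.
Labor input: 0.54 × 1.4 = 0.756 pp.
TFP growth = 4.6 − 4.804 = -0.204%.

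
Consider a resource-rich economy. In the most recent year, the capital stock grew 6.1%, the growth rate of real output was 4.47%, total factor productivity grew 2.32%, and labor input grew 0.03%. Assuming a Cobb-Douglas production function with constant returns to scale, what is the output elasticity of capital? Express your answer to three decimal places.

α = 0.349

gY = gA + α·gK + (1−α)·gL, so gY − gA − gL = α(gK − gL).
4.47 − 2.32 − 0.03 = α × (6.1 − 0.03).
2.12 = 6.07 α, so α = 0.34926.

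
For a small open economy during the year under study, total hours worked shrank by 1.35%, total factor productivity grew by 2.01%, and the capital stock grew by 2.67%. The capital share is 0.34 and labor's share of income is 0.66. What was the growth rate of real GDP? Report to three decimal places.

Real GDP growth was 2.027%.

Labor's share = 1 − 0.34 = 0.66.
The capital stock: 0.34 × 2.67 = 0.9078 pp.
Total hours worked: 0.66 × (-1.35) = -0.891 pp.
Output growth = 2.01 + 0.0168 = 2.0268%.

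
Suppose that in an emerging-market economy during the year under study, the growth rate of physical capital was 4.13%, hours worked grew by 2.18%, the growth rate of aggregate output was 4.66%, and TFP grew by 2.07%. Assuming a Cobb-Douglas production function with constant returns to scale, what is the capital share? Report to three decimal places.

The capital share is 0.210.

gY = gA + α·gK + (1−α)·gL, so gY − gA − gL = α(gK − gL).
4.66 − 2.07 − 2.18 = α × (4.13 − 2.18).
0.41 = 1.95 α, so α = 0.21026.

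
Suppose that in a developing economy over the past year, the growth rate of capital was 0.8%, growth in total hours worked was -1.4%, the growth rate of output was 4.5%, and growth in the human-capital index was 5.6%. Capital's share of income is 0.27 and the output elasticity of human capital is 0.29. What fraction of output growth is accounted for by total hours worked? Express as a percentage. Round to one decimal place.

-13.7%

Labor's share = 1 − 0.27 − 0.29 = 0.44.
Total hours worked contributed 0.44 × (-1.4) = -0.616 pp.
Share of growth = -0.616 / 4.5 × 100 = -13.689%.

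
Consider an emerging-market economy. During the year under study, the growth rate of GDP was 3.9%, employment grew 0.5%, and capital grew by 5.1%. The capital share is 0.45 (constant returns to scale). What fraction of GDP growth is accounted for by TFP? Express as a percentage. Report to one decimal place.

Labor's share = 1 − 0.45 = 0.55.
Capital: 0.45 × 5.1 = 2.295 pp.
Employment: 0.55 × 0.5 = 0.275 pp.
TFP growth = 3.9 − 2.57 = 1.33%.
TFP share of growth = 1.33 / 3.9 × 100 = 34.103%.

TFP accounted for 34.1% of growth.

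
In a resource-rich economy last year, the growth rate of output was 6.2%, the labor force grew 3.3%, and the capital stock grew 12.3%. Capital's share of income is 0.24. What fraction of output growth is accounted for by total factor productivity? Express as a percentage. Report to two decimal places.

Labor's share = 1 − 0.24 = 0.76.
The capital stock: 0.24 × 12.3 = 2.952 pp.
The labor force: 0.76 × 3.3 = 2.508 pp.
TFP growth = 6.2 − 5.46 = 0.74%.
TFP share of growth = 0.74 / 6.2 × 100 = 11.9355%.

11.94%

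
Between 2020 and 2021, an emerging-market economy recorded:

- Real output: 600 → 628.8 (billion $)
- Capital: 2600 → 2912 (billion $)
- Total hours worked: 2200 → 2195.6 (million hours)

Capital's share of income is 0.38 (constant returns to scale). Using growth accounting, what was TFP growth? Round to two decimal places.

0.36%

Real output growth = (628.8 − 600) / 600 = 4.8%.
Capital growth = (2912 − 2600) / 2600 = 12%.
Total hours worked growth = (2195.6 − 2200) / 2200 = -0.2%.
Labor's share = 1 − 0.38 = 0.62.
Capital: 0.38 × 12 = 4.56 pp.
Total hours worked: 0.62 × (-0.2) = -0.124 pp.
TFP growth = 4.8 − 4.436 = 0.364%.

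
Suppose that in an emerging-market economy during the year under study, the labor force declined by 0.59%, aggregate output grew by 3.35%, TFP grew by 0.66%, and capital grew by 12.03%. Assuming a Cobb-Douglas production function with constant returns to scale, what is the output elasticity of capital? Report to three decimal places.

gY = gA + α·gK + (1−α)·gL, so gY − gA − gL = α(gK − gL).
3.35 − 0.66 + 0.59 = α × (12.03 − (-0.59)).
3.28 = 12.62 α, so α = 0.2599.

The output elasticity of capital is 0.260.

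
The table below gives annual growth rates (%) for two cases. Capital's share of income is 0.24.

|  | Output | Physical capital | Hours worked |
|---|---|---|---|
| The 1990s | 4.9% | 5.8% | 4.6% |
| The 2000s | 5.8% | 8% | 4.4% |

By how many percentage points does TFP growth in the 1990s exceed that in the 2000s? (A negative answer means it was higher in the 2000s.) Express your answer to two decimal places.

-0.52 percentage points

Labor's share = 1 − 0.24 = 0.76.
The 1990s: TFP = 4.9 − 1.392 − 3.496 = 0.012%.
The 2000s: TFP = 5.8 − 1.92 − 3.344 = 0.536%.
Difference = 0.012 − (0.536) = -0.524 pp.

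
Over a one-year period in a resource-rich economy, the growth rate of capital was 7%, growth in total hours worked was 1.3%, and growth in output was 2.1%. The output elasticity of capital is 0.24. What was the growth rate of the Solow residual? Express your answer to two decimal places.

Labor's share = 1 − 0.24 = 0.76.
Capital: 0.24 × 7 = 1.68 pp.
Total hours worked: 0.76 × 1.3 = 0.988 pp.
TFP growth = 2.1 − 2.668 = -0.568%.

-0.57%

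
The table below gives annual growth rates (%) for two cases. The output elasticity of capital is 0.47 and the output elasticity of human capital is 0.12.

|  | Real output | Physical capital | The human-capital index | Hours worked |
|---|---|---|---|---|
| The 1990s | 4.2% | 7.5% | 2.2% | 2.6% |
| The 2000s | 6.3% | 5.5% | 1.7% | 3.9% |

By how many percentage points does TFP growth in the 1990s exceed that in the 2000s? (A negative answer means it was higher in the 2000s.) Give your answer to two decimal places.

Labor's share = 1 − 0.47 − 0.12 = 0.41.
The 1990s: TFP = 4.2 − 3.525 − 0.264 − 1.066 = -0.655%.
The 2000s: TFP = 6.3 − 2.585 − 0.204 − 1.599 = 1.912%.
Difference = -0.655 − (1.912) = -2.567 pp.

-2.57 percentage points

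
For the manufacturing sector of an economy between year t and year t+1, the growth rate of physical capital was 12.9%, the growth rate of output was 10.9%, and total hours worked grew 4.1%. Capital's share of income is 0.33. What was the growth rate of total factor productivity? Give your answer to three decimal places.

Labor's share = 1 − 0.33 = 0.67.
Physical capital: 0.33 × 12.9 = 4.257 pp.
Total hours worked: 0.67 × 4.1 = 2.747 pp.
TFP growth = 10.9 − 7.004 = 3.896%.

Total factor productivity growth was 3.896%.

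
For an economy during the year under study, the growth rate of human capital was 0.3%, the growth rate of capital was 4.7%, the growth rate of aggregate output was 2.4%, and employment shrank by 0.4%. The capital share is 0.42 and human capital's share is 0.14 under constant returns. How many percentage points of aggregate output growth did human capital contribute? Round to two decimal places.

Contribution = share × growth = 0.14 × 0.3 = 0.042 pp.

0.04 pp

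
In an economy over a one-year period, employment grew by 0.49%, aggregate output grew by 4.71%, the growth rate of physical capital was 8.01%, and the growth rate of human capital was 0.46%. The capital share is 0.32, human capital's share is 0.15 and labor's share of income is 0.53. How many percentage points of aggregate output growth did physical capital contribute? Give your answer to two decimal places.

2.56 percentage points

Contribution = share × growth = 0.32 × 8.01 = 2.5632 pp.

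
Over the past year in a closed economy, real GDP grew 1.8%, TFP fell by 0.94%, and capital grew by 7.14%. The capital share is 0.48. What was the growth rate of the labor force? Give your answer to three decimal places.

Labor's share = 1 − 0.48 = 0.52.
gY = gA + 0.48×7.14 + 0.52×g.
0.52×g = 1.8 + 0.94 − 3.4272 = -0.6872.
g = -0.6872 / 0.52 = -1.32154%.

-1.322%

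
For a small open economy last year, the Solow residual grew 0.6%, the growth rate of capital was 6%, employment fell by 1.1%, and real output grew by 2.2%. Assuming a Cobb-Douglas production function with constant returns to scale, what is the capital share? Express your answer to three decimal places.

gY = gA + α·gK + (1−α)·gL, so gY − gA − gL = α(gK − gL).
2.2 − 0.6 + 1.1 = α × (6 − (-1.1)).
2.7 = 7.1 α, so α = 0.38028.

The capital share is 0.380.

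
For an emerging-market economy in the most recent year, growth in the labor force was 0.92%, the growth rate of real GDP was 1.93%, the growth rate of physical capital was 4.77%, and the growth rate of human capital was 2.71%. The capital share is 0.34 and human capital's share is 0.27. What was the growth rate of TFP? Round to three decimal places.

Labor's share = 1 − 0.34 − 0.27 = 0.39.
Physical capital: 0.34 × 4.77 = 1.6218 pp.
Human capital: 0.27 × 2.71 = 0.7317 pp.
The labor force: 0.39 × 0.92 = 0.3588 pp.
TFP growth = 1.93 − 2.7123 = -0.7823%.

-0.782%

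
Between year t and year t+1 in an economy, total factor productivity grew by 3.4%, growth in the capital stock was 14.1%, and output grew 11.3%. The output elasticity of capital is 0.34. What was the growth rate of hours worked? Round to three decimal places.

Labor's share = 1 − 0.34 = 0.66.
gY = gA + 0.34×14.1 + 0.66×g.
0.66×g = 11.3 − 3.4 − 4.794 = 3.106.
g = 3.106 / 0.66 = 4.70606%.

4.706%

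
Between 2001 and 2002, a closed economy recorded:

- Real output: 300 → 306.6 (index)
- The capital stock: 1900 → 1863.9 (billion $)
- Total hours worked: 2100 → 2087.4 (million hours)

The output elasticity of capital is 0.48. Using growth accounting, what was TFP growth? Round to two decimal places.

Real output growth = (306.6 − 300) / 300 = 2.2%.
The capital stock growth = (1863.9 − 1900) / 1900 = -1.9%.
Total hours worked growth = (2087.4 − 2100) / 2100 = -0.6%.
Labor's share = 1 − 0.48 = 0.52.
The capital stock: 0.48 × (-1.9) = -0.912 pp.
Total hours worked: 0.52 × (-0.6) = -0.312 pp.
TFP growth = 2.2 + 1.224 = 3.424%.

TFP growth was 3.42%.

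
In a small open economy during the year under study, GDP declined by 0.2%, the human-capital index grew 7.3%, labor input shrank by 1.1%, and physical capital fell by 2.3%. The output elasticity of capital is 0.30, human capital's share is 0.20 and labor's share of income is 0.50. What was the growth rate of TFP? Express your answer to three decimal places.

Labor's share = 1 − 0.3 − 0.2 = 0.5.
Physical capital: 0.3 × (-2.3) = -0.69 pp.
The human-capital index: 0.2 × 7.3 = 1.46 pp.
Labor input: 0.5 × (-1.1) = -0.55 pp.
TFP growth = -0.2 − 0.22 = -0.42%.

-0.420%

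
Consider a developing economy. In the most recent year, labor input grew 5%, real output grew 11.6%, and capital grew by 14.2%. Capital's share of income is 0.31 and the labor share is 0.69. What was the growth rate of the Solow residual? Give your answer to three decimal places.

Labor's share = 1 − 0.31 = 0.69.
Capital: 0.31 × 14.2 = 4.402 pp.
Labor input: 0.69 × 5 = 3.45 pp.
TFP growth = 11.6 − 7.852 = 3.748%.

The Solow residual grew 3.748%.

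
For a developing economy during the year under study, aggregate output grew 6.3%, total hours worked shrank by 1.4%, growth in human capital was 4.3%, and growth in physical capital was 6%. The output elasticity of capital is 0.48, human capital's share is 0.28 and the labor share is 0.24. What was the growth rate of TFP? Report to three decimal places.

Labor's share = 1 − 0.48 − 0.28 = 0.24.
Physical capital: 0.48 × 6 = 2.88 pp.
Human capital: 0.28 × 4.3 = 1.204 pp.
Total hours worked: 0.24 × (-1.4) = -0.336 pp.
TFP growth = 6.3 − 3.748 = 2.552%.

2.552%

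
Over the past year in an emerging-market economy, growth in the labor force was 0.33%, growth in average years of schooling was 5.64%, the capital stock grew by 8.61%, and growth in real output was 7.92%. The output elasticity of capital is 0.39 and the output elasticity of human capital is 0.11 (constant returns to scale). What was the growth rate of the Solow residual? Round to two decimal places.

3.78%

Labor's share = 1 − 0.39 − 0.11 = 0.5.
The capital stock: 0.39 × 8.61 = 3.3579 pp.
Average years of schooling: 0.11 × 5.64 = 0.6204 pp.
The labor force: 0.5 × 0.33 = 0.165 pp.
TFP growth = 7.92 − 4.1433 = 3.7767%.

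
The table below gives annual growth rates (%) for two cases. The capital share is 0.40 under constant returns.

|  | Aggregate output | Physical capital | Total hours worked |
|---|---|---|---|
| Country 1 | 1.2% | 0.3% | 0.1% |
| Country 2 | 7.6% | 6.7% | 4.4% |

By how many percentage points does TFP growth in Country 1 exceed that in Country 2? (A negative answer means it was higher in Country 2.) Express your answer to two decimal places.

-1.26 percentage points

Labor's share = 1 − 0.4 = 0.6.
Country 1: TFP = 1.2 − 0.12 − 0.06 = 1.02%.
Country 2: TFP = 7.6 − 2.68 − 2.64 = 2.28%.
Difference = 1.02 − (2.28) = -1.26 pp.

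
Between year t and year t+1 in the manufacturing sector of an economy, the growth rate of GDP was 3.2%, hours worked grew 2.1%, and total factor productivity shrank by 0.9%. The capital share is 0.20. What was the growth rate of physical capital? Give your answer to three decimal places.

12.100%

Labor's share = 1 − 0.2 = 0.8.
gY = gA + 0.8×2.1 + 0.2×g.
0.2×g = 3.2 + 0.9 − 1.68 = 2.42.
g = 2.42 / 0.2 = 12.1%.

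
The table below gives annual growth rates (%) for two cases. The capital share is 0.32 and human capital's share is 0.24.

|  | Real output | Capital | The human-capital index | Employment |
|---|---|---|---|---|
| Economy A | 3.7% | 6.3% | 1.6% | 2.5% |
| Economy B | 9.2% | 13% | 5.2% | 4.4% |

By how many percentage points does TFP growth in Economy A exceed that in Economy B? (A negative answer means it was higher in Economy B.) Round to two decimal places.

-1.66 percentage points

Labor's share = 1 − 0.32 − 0.24 = 0.44.
Economy A: TFP = 3.7 − 2.016 − 0.384 − 1.1 = 0.2%.
Economy B: TFP = 9.2 − 4.16 − 1.248 − 1.936 = 1.856%.
Difference = 0.2 − (1.856) = -1.656 pp.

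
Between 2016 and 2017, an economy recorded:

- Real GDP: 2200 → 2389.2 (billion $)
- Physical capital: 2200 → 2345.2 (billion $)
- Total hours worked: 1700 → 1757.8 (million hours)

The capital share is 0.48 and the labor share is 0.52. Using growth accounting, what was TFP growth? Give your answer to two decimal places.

TFP grew 3.66%.

Real GDP growth = (2389.2 − 2200) / 2200 = 8.6%.
Physical capital growth = (2345.2 − 2200) / 2200 = 6.6%.
Total hours worked growth = (1757.8 − 1700) / 1700 = 3.4%.
Labor's share = 1 − 0.48 = 0.52.
Physical capital: 0.48 × 6.6 = 3.168 pp.
Total hours worked: 0.52 × 3.4 = 1.768 pp.
TFP growth = 8.6 − 4.936 = 3.664%.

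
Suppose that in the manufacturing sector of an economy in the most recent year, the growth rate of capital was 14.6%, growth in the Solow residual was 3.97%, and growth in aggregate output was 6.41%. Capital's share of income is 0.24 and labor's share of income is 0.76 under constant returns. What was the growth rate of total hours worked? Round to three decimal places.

-1.400%

Labor's share = 1 − 0.24 = 0.76.
gY = gA + 0.24×14.6 + 0.76×g.
0.76×g = 6.41 − 3.97 − 3.504 = -1.064.
g = -1.064 / 0.76 = -1.4%.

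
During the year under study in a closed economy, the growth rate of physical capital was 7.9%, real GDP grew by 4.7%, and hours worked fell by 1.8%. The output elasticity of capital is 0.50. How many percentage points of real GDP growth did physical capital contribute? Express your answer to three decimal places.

3.950

Contribution = share × growth = 0.5 × 7.9 = 3.95 pp.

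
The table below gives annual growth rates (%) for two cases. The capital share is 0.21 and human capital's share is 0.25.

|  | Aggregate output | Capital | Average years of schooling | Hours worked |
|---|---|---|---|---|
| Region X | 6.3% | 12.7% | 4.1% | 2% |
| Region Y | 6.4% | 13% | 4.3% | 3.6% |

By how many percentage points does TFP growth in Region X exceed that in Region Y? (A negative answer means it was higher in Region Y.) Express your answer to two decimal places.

Labor's share = 1 − 0.21 − 0.25 = 0.54.
Region X: TFP = 6.3 − 2.667 − 1.025 − 1.08 = 1.528%.
Region Y: TFP = 6.4 − 2.73 − 1.075 − 1.944 = 0.651%.
Difference = 1.528 − (0.651) = 0.877 pp.

0.88 percentage points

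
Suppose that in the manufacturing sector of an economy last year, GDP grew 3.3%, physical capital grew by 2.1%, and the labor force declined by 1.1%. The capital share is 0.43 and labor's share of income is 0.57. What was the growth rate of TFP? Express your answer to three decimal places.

Labor's share = 1 − 0.43 = 0.57.
Physical capital: 0.43 × 2.1 = 0.903 pp.
The labor force: 0.57 × (-1.1) = -0.627 pp.
TFP growth = 3.3 − 0.276 = 3.024%.

TFP growth was 3.024%.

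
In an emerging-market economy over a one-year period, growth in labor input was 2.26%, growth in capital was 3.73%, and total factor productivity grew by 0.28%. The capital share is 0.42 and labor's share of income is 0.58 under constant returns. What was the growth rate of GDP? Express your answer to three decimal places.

3.157%

Labor's share = 1 − 0.42 = 0.58.
Capital: 0.42 × 3.73 = 1.5666 pp.
Labor input: 0.58 × 2.26 = 1.3108 pp.
Output growth = 0.28 + 2.8774 = 3.1574%.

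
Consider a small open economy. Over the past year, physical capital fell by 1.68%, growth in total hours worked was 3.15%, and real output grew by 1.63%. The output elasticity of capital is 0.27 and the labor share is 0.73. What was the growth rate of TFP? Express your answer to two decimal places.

Labor's share = 1 − 0.27 = 0.73.
Physical capital: 0.27 × (-1.68) = -0.4536 pp.
Total hours worked: 0.73 × 3.15 = 2.2995 pp.
TFP growth = 1.63 − 1.8459 = -0.2159%.

-0.22%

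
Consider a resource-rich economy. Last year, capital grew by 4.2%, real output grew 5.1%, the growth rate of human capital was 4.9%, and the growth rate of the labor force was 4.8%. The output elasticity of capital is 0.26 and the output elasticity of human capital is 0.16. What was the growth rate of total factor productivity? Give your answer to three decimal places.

Labor's share = 1 − 0.26 − 0.16 = 0.58.
Capital: 0.26 × 4.2 = 1.092 pp.
Human capital: 0.16 × 4.9 = 0.784 pp.
The labor force: 0.58 × 4.8 = 2.784 pp.
TFP growth = 5.1 − 4.66 = 0.44%.

0.440%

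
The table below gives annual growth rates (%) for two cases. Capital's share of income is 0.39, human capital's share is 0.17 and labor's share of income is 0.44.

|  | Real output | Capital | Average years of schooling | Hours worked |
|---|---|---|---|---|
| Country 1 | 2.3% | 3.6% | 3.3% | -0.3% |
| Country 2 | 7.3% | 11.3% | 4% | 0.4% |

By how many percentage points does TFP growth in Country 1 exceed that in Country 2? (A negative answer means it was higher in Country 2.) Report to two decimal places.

Labor's share = 1 − 0.39 − 0.17 = 0.44.
Country 1: TFP = 2.3 − 1.404 − 0.561 + 0.132 = 0.467%.
Country 2: TFP = 7.3 − 4.407 − 0.68 − 0.176 = 2.037%.
Difference = 0.467 − (2.037) = -1.57 pp.

-1.57 percentage points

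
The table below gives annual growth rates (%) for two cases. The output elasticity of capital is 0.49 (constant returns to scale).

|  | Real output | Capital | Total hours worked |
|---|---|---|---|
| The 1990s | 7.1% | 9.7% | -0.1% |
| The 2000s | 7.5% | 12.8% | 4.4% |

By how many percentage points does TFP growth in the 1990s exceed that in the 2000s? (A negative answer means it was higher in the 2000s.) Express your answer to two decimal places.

Labor's share = 1 − 0.49 = 0.51.
The 1990s: TFP = 7.1 − 4.753 + 0.051 = 2.398%.
The 2000s: TFP = 7.5 − 6.272 − 2.244 = -1.016%.
Difference = 2.398 − (-1.016) = 3.414 pp.

3.41 percentage points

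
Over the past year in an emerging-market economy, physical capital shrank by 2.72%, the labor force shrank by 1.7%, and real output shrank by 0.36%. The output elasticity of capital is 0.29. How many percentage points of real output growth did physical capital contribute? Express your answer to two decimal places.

Contribution = share × growth = 0.29 × (-2.72) = -0.7888 pp.

-0.79 pp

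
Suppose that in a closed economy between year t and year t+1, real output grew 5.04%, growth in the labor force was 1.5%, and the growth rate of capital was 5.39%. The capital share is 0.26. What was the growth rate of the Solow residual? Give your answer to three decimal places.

The Solow residual growth was 2.529%.

Labor's share = 1 − 0.26 = 0.74.
Capital: 0.26 × 5.39 = 1.4014 pp.
The labor force: 0.74 × 1.5 = 1.11 pp.
TFP growth = 5.04 − 2.5114 = 2.5286%.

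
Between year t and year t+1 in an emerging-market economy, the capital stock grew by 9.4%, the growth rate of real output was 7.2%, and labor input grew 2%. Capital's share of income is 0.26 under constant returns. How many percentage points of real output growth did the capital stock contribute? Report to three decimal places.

2.444 percentage points

Contribution = share × growth = 0.26 × 9.4 = 2.444 pp.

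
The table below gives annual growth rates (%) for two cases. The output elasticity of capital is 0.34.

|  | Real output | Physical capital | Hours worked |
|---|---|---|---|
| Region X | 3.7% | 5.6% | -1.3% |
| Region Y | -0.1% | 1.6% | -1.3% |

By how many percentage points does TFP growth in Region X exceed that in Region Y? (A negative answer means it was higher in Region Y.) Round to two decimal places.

2.44 percentage points

Labor's share = 1 − 0.34 = 0.66.
Region X: TFP = 3.7 − 1.904 + 0.858 = 2.654%.
Region Y: TFP = -0.1 − 0.544 + 0.858 = 0.214%.
Difference = 2.654 − (0.214) = 2.44 pp.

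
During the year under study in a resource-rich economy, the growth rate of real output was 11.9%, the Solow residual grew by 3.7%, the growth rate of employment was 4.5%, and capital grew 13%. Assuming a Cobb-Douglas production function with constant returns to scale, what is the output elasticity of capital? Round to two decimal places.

0.44

gY = gA + α·gK + (1−α)·gL, so gY − gA − gL = α(gK − gL).
11.9 − 3.7 − 4.5 = α × (13 − 4.5).
3.7 = 8.5 α, so α = 0.4353.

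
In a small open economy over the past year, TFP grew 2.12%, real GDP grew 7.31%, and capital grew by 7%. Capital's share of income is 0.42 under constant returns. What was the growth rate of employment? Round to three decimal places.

3.879%

Labor's share = 1 − 0.42 = 0.58.
gY = gA + 0.42×7 + 0.58×g.
0.58×g = 7.31 − 2.12 − 2.94 = 2.25.
g = 2.25 / 0.58 = 3.87931%.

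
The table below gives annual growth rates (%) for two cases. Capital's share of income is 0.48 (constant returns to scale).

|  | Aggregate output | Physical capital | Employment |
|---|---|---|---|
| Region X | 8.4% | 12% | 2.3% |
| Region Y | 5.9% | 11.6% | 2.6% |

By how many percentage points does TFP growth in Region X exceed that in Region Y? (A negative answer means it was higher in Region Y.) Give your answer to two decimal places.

Labor's share = 1 − 0.48 = 0.52.
Region X: TFP = 8.4 − 5.76 − 1.196 = 1.444%.
Region Y: TFP = 5.9 − 5.568 − 1.352 = -1.02%.
Difference = 1.444 − (-1.02) = 2.464 pp.

2.46 percentage points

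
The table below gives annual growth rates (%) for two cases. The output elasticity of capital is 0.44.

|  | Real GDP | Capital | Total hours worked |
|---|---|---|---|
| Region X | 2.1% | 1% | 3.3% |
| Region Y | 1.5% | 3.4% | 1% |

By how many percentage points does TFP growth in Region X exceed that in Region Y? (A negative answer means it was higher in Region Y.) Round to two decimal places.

Labor's share = 1 − 0.44 = 0.56.
Region X: TFP = 2.1 − 0.44 − 1.848 = -0.188%.
Region Y: TFP = 1.5 − 1.496 − 0.56 = -0.556%.
Difference = -0.188 − (-0.556) = 0.368 pp.

0.37 percentage points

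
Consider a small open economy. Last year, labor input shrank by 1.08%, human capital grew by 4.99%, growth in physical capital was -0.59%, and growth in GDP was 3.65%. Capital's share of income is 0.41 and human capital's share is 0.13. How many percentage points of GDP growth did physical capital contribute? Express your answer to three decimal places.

Contribution = share × growth = 0.41 × (-0.59) = -0.2419 pp.

-0.242 percentage points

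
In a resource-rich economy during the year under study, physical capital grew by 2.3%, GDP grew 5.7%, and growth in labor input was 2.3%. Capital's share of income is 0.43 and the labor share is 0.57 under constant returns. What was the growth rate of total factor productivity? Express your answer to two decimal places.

Total factor productivity grew 3.40%.

Labor's share = 1 − 0.43 = 0.57.
Physical capital: 0.43 × 2.3 = 0.989 pp.
Labor input: 0.57 × 2.3 = 1.311 pp.
TFP growth = 5.7 − 2.3 = 3.4%.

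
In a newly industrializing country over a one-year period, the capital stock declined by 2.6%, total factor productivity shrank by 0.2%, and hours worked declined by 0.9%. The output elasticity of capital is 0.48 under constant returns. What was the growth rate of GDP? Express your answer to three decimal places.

-1.916%

Labor's share = 1 − 0.48 = 0.52.
The capital stock: 0.48 × (-2.6) = -1.248 pp.
Hours worked: 0.52 × (-0.9) = -0.468 pp.
Output growth = -0.2 + (-1.716) = -1.916%.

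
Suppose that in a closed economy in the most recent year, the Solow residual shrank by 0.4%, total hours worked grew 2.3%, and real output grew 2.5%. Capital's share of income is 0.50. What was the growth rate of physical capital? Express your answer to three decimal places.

3.500%

Labor's share = 1 − 0.5 = 0.5.
gY = gA + 0.5×2.3 + 0.5×g.
0.5×g = 2.5 + 0.4 − 1.15 = 1.75.
g = 1.75 / 0.5 = 3.5%.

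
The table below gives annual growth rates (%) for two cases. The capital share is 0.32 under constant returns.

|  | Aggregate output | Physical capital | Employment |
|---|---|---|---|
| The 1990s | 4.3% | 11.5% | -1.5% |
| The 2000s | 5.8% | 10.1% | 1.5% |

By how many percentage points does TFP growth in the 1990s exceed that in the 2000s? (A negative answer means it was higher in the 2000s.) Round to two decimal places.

0.09 percentage points

Labor's share = 1 − 0.32 = 0.68.
The 1990s: TFP = 4.3 − 3.68 + 1.02 = 1.64%.
The 2000s: TFP = 5.8 − 3.232 − 1.02 = 1.548%.
Difference = 1.64 − (1.548) = 0.092 pp.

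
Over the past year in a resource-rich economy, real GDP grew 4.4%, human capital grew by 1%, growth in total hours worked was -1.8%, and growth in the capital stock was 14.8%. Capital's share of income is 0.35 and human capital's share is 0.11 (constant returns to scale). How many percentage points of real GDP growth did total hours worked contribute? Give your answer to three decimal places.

-0.972 percentage points

Labor's share = 1 − 0.35 − 0.11 = 0.54.
Contribution = share × growth = 0.54 × (-1.8) = -0.972 pp.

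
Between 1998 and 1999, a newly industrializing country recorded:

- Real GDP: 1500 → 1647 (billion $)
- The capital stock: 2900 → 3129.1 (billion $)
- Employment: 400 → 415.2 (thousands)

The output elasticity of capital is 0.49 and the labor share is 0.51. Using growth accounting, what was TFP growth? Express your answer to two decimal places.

Real GDP growth = (1647 − 1500) / 1500 = 9.8%.
The capital stock growth = (3129.1 − 2900) / 2900 = 7.9%.
Employment growth = (415.2 − 400) / 400 = 3.8%.
Labor's share = 1 − 0.49 = 0.51.
The capital stock: 0.49 × 7.9 = 3.871 pp.
Employment: 0.51 × 3.8 = 1.938 pp.
TFP growth = 9.8 − 5.809 = 3.991%.

TFP grew 3.99%.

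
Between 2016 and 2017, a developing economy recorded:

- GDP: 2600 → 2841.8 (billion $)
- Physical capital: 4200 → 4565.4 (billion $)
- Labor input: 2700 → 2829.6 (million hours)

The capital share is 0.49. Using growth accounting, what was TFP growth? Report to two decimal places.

GDP growth = (2841.8 − 2600) / 2600 = 9.3%.
Physical capital growth = (4565.4 − 4200) / 4200 = 8.7%.
Labor input growth = (2829.6 − 2700) / 2700 = 4.8%.
Labor's share = 1 − 0.49 = 0.51.
Physical capital: 0.49 × 8.7 = 4.263 pp.
Labor input: 0.51 × 4.8 = 2.448 pp.
TFP growth = 9.3 − 6.711 = 2.589%.

TFP growth was 2.59%.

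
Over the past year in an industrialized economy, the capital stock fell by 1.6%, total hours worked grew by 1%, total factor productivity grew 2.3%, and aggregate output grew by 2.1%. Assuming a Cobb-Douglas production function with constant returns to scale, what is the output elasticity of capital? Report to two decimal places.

The output elasticity of capital is 0.46.

gY = gA + α·gK + (1−α)·gL, so gY − gA − gL = α(gK − gL).
2.1 − 2.3 − 1 = α × (-1.6 − 1).
-1.2 = -2.6 α, so α = 0.4615.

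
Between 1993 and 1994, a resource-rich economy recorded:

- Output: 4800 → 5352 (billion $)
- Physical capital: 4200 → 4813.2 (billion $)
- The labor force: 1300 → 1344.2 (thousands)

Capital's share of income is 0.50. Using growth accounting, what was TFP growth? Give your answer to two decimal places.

Output growth = (5352 − 4800) / 4800 = 11.5%.
Physical capital growth = (4813.2 − 4200) / 4200 = 14.6%.
The labor force growth = (1344.2 − 1300) / 1300 = 3.4%.
Labor's share = 1 − 0.5 = 0.5.
Physical capital: 0.5 × 14.6 = 7.3 pp.
The labor force: 0.5 × 3.4 = 1.7 pp.
TFP growth = 11.5 − 9 = 2.5%.

2.50%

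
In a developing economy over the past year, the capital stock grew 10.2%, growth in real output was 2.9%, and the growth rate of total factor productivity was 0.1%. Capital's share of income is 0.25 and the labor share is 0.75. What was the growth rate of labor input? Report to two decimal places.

0.33%

Labor's share = 1 − 0.25 = 0.75.
gY = gA + 0.25×10.2 + 0.75×g.
0.75×g = 2.9 − 0.1 − 2.55 = 0.25.
g = 0.25 / 0.75 = 0.3333%.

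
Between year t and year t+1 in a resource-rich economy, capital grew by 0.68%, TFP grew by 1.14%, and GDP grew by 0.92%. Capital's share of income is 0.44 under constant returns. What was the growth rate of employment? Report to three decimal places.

-0.927%

Labor's share = 1 − 0.44 = 0.56.
gY = gA + 0.44×0.68 + 0.56×g.
0.56×g = 0.92 − 1.14 − 0.2992 = -0.5192.
g = -0.5192 / 0.56 = -0.92714%.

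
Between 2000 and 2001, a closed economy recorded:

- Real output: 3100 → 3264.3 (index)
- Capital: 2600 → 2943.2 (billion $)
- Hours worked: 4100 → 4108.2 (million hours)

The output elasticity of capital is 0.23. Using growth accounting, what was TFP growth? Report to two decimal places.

Real output growth = (3264.3 − 3100) / 3100 = 5.3%.
Capital growth = (2943.2 − 2600) / 2600 = 13.2%.
Hours worked growth = (4108.2 − 4100) / 4100 = 0.2%.
Labor's share = 1 − 0.23 = 0.77.
Capital: 0.23 × 13.2 = 3.036 pp.
Hours worked: 0.77 × 0.2 = 0.154 pp.
TFP growth = 5.3 − 3.19 = 2.11%.

2.11%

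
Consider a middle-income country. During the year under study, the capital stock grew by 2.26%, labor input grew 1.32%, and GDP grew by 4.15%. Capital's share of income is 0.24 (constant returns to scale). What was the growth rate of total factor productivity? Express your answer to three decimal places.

2.604%

Labor's share = 1 − 0.24 = 0.76.
The capital stock: 0.24 × 2.26 = 0.5424 pp.
Labor input: 0.76 × 1.32 = 1.0032 pp.
TFP growth = 4.15 − 1.5456 = 2.6044%.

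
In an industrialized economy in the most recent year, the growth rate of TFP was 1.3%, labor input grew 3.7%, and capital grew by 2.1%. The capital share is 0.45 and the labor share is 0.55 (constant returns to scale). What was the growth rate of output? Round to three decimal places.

Labor's share = 1 − 0.45 = 0.55.
Capital: 0.45 × 2.1 = 0.945 pp.
Labor input: 0.55 × 3.7 = 2.035 pp.
Output growth = 1.3 + 2.98 = 4.28%.

4.280%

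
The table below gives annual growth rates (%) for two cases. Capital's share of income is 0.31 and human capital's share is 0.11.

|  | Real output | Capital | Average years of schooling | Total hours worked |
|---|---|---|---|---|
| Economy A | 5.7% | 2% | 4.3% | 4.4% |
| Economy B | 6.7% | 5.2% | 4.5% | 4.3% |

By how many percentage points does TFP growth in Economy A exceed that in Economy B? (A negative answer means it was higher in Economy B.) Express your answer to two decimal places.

-0.04 percentage points

Labor's share = 1 − 0.31 − 0.11 = 0.58.
Economy A: TFP = 5.7 − 0.62 − 0.473 − 2.552 = 2.055%.
Economy B: TFP = 6.7 − 1.612 − 0.495 − 2.494 = 2.099%.
Difference = 2.055 − (2.099) = -0.044 pp.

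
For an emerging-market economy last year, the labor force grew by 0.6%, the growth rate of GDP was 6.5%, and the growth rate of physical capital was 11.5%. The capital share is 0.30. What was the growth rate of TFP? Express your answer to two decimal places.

2.63%

Labor's share = 1 − 0.3 = 0.7.
Physical capital: 0.3 × 11.5 = 3.45 pp.
The labor force: 0.7 × 0.6 = 0.42 pp.
TFP growth = 6.5 − 3.87 = 2.63%.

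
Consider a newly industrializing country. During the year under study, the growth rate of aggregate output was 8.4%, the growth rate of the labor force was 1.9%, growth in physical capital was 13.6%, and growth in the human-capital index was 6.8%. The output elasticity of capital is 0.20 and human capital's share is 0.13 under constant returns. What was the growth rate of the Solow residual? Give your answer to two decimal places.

Labor's share = 1 − 0.2 − 0.13 = 0.67.
Physical capital: 0.2 × 13.6 = 2.72 pp.
The human-capital index: 0.13 × 6.8 = 0.884 pp.
The labor force: 0.67 × 1.9 = 1.273 pp.
TFP growth = 8.4 − 4.877 = 3.523%.

3.52%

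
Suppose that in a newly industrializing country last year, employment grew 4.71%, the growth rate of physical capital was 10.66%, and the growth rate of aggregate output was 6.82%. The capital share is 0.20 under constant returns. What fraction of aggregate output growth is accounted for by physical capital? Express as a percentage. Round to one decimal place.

31.3%

Physical capital contributed 0.2 × 10.66 = 2.132 pp.
Share of growth = 2.132 / 6.82 × 100 = 31.261%.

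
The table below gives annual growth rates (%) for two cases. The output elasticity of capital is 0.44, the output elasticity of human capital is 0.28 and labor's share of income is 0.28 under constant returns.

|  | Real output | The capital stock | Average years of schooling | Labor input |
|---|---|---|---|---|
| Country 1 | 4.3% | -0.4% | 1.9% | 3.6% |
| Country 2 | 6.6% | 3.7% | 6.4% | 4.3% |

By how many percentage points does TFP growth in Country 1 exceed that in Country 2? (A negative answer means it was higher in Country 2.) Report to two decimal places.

Labor's share = 1 − 0.44 − 0.28 = 0.28.
Country 1: TFP = 4.3 + 0.176 − 0.532 − 1.008 = 2.936%.
Country 2: TFP = 6.6 − 1.628 − 1.792 − 1.204 = 1.976%.
Difference = 2.936 − (1.976) = 0.96 pp.

0.96 percentage points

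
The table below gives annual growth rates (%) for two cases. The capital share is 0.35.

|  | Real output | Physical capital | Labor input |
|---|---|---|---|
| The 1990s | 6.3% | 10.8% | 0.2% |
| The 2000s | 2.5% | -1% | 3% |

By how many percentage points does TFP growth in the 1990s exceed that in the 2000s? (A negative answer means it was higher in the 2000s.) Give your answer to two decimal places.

1.49 percentage points

Labor's share = 1 − 0.35 = 0.65.
The 1990s: TFP = 6.3 − 3.78 − 0.13 = 2.39%.
The 2000s: TFP = 2.5 + 0.35 − 1.95 = 0.9%.
Difference = 2.39 − (0.9) = 1.49 pp.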